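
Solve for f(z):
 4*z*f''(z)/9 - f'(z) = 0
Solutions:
 f(z) = C1 + C2*z^(13/4)


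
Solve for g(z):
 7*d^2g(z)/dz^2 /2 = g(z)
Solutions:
 g(z) = C1*exp(-sqrt(14)*z/7) + C2*exp(sqrt(14)*z/7)


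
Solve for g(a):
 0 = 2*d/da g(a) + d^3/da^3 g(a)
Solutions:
 g(a) = C1 + C2*sin(sqrt(2)*a) + C3*cos(sqrt(2)*a)


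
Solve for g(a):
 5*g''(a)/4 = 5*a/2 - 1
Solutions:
 g(a) = C1 + C2*a + a^3/3 - 2*a^2/5


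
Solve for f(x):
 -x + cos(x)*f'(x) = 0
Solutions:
 f(x) = C1 + Integral(x/cos(x), x)


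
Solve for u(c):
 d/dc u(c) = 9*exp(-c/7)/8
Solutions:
 u(c) = C1 - 63*exp(-c/7)/8


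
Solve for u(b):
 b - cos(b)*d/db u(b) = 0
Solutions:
 u(b) = C1 + Integral(b/cos(b), b)


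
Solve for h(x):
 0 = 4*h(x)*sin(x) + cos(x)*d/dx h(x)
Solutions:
 h(x) = C1*cos(x)^4


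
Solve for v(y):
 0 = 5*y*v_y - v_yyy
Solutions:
 v(y) = C1 + Integral(C2*airyai(5^(1/3)*y) + C3*airybi(5^(1/3)*y), y)


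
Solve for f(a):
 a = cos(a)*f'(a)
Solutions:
 f(a) = C1 + Integral(a/cos(a), a)


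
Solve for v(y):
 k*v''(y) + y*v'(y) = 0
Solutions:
 v(y) = C1 + C2*sqrt(k)*erf(sqrt(2)*y*sqrt(1/k)/2)


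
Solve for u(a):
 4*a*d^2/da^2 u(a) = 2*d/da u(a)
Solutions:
 u(a) = C1 + C2*a^(3/2)


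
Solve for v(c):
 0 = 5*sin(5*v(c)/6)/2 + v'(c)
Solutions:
 5*c/2 + 3*log(cos(5*v(c)/6) - 1)/5 - 3*log(cos(5*v(c)/6) + 1)/5 = C1


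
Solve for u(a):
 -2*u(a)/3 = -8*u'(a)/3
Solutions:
 u(a) = C1*exp(a/4)


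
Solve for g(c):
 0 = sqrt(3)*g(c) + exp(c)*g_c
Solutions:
 g(c) = C1*exp(sqrt(3)*exp(-c))


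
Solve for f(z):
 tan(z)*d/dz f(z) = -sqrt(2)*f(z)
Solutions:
 f(z) = C1/sin(z)^(sqrt(2))


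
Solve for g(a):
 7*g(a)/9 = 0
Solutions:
 g(a) = 0


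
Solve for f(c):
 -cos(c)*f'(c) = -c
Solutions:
 f(c) = C1 + Integral(c/cos(c), c)


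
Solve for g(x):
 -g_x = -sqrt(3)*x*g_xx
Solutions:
 g(x) = C1 + C2*x^(sqrt(3)/3 + 1)


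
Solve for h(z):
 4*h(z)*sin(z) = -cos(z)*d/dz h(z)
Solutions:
 h(z) = C1*cos(z)^4


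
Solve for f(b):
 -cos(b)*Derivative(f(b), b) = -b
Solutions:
 f(b) = C1 + Integral(b/cos(b), b)


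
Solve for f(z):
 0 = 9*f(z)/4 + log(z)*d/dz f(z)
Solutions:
 f(z) = C1*exp(-9*li(z)/4)


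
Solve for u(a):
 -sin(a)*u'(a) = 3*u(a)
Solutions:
 u(a) = C1*(cos(a) + 1)^(3/2)/(cos(a) - 1)^(3/2)


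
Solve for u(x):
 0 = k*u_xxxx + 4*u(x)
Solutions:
 u(x) = C1*exp(-sqrt(2)*x*(-1/k)^(1/4)) + C2*exp(sqrt(2)*x*(-1/k)^(1/4)) + C3*exp(-sqrt(2)*I*x*(-1/k)^(1/4)) + C4*exp(sqrt(2)*I*x*(-1/k)^(1/4))


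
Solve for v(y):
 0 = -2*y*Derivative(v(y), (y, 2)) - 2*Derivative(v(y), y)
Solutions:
 v(y) = C1 + C2*log(y)


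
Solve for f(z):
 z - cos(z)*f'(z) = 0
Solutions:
 f(z) = C1 + Integral(z/cos(z), z)


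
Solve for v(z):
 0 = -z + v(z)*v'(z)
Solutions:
 v(z) = -sqrt(C1 + z^2)
 v(z) = sqrt(C1 + z^2)


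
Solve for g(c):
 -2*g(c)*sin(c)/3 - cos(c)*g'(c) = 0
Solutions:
 g(c) = C1*cos(c)^(2/3)


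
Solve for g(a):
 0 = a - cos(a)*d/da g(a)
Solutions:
 g(a) = C1 + Integral(a/cos(a), a)


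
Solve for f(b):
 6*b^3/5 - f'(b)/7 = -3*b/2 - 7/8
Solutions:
 f(b) = C1 + 21*b^4/10 + 21*b^2/4 + 49*b/8


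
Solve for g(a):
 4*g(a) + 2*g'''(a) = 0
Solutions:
 g(a) = C3*exp(-2^(1/3)*a) + (C1*sin(2^(1/3)*sqrt(3)*a/2) + C2*cos(2^(1/3)*sqrt(3)*a/2))*exp(2^(1/3)*a/2)


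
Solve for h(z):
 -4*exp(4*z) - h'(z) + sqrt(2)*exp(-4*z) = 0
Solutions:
 h(z) = C1 - exp(4*z) - sqrt(2)*exp(-4*z)/4


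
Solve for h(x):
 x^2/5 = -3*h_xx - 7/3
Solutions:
 h(x) = C1 + C2*x - x^4/180 - 7*x^2/18


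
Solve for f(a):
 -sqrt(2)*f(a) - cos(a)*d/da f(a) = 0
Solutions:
 f(a) = C1*(sin(a) - 1)^(sqrt(2)/2)/(sin(a) + 1)^(sqrt(2)/2)


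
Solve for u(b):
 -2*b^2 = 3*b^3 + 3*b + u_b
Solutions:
 u(b) = C1 - 3*b^4/4 - 2*b^3/3 - 3*b^2/2


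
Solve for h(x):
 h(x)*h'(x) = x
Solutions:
 h(x) = -sqrt(C1 + x^2)
 h(x) = sqrt(C1 + x^2)


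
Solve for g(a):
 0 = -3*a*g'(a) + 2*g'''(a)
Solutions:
 g(a) = C1 + Integral(C2*airyai(2^(2/3)*3^(1/3)*a/2) + C3*airybi(2^(2/3)*3^(1/3)*a/2), a)


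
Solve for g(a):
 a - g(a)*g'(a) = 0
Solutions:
 g(a) = -sqrt(C1 + a^2)
 g(a) = sqrt(C1 + a^2)


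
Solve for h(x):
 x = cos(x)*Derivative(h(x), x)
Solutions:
 h(x) = C1 + Integral(x/cos(x), x)


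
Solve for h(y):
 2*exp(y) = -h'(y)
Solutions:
 h(y) = C1 - 2*exp(y)


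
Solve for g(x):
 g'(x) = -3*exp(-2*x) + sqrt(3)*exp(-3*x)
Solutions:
 g(x) = C1 + 3*exp(-2*x)/2 - sqrt(3)*exp(-3*x)/3


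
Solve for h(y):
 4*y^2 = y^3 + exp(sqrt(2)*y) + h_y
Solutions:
 h(y) = C1 - y^4/4 + 4*y^3/3 - sqrt(2)*exp(sqrt(2)*y)/2


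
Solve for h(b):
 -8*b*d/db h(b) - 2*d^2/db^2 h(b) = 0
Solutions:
 h(b) = C1 + C2*erf(sqrt(2)*b)


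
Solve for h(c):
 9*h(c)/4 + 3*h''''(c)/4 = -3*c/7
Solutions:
 h(c) = -4*c/21 + (C1*sin(sqrt(2)*3^(1/4)*c/2) + C2*cos(sqrt(2)*3^(1/4)*c/2))*exp(-sqrt(2)*3^(1/4)*c/2) + (C3*sin(sqrt(2)*3^(1/4)*c/2) + C4*cos(sqrt(2)*3^(1/4)*c/2))*exp(sqrt(2)*3^(1/4)*c/2)


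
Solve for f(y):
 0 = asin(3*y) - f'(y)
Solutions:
 f(y) = C1 + y*asin(3*y) + sqrt(1 - 9*y^2)/3


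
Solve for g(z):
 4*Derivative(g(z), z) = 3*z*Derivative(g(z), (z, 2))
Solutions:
 g(z) = C1 + C2*z^(7/3)


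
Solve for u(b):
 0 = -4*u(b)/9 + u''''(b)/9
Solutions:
 u(b) = C1*exp(-sqrt(2)*b) + C2*exp(sqrt(2)*b) + C3*sin(sqrt(2)*b) + C4*cos(sqrt(2)*b)


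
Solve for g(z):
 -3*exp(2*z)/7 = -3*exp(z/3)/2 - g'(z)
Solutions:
 g(z) = C1 - 9*exp(z/3)/2 + 3*exp(2*z)/14


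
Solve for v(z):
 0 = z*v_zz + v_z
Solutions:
 v(z) = C1 + C2*log(z)


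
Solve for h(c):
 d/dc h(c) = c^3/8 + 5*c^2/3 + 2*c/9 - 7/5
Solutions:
 h(c) = C1 + c^4/32 + 5*c^3/9 + c^2/9 - 7*c/5


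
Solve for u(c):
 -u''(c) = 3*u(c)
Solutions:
 u(c) = C1*sin(sqrt(3)*c) + C2*cos(sqrt(3)*c)


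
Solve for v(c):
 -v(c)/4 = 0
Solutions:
 v(c) = 0


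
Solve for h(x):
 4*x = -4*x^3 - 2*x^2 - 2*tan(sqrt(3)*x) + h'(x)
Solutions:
 h(x) = C1 + x^4 + 2*x^3/3 + 2*x^2 - 2*sqrt(3)*log(cos(sqrt(3)*x))/3


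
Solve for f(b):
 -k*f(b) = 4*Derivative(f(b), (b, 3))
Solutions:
 f(b) = C1*exp(2^(1/3)*b*(-k)^(1/3)/2) + C2*exp(2^(1/3)*b*(-k)^(1/3)*(-1 + sqrt(3)*I)/4) + C3*exp(-2^(1/3)*b*(-k)^(1/3)*(1 + sqrt(3)*I)/4)


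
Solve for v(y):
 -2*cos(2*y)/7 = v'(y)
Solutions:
 v(y) = C1 - sin(2*y)/7


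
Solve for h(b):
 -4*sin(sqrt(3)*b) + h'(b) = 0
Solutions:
 h(b) = C1 - 4*sqrt(3)*cos(sqrt(3)*b)/3


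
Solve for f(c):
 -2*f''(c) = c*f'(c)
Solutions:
 f(c) = C1 + C2*erf(c/2)


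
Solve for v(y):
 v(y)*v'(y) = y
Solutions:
 v(y) = -sqrt(C1 + y^2)
 v(y) = sqrt(C1 + y^2)


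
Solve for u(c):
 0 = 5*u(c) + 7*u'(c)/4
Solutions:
 u(c) = C1*exp(-20*c/7)


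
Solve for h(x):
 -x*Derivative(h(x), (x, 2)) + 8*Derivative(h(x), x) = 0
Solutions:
 h(x) = C1 + C2*x^9


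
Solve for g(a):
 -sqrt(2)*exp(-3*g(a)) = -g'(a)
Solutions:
 g(a) = log(C1 + 3*sqrt(2)*a)/3
 g(a) = log((-3^(1/3) - 3^(5/6)*I)*(C1 + sqrt(2)*a)^(1/3)/2)
 g(a) = log((-3^(1/3) + 3^(5/6)*I)*(C1 + sqrt(2)*a)^(1/3)/2)


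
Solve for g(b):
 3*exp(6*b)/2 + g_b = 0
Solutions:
 g(b) = C1 - exp(6*b)/4


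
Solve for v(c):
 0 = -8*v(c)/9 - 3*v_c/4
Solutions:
 v(c) = C1*exp(-32*c/27)


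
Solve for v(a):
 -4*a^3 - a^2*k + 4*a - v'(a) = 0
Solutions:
 v(a) = C1 - a^4 - a^3*k/3 + 2*a^2


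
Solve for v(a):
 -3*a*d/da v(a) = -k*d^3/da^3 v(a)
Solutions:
 v(a) = C1 + Integral(C2*airyai(3^(1/3)*a*(1/k)^(1/3)) + C3*airybi(3^(1/3)*a*(1/k)^(1/3)), a)


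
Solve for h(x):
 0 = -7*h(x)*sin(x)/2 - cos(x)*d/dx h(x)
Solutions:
 h(x) = C1*cos(x)^(7/2)


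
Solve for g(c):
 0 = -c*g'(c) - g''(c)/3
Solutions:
 g(c) = C1 + C2*erf(sqrt(6)*c/2)


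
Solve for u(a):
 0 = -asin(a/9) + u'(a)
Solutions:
 u(a) = C1 + a*asin(a/9) + sqrt(81 - a^2)


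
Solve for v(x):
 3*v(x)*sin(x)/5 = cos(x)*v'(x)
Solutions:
 v(x) = C1/cos(x)^(3/5)


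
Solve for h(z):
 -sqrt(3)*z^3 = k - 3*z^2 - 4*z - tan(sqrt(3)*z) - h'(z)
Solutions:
 h(z) = C1 + k*z + sqrt(3)*z^4/4 - z^3 - 2*z^2 + sqrt(3)*log(cos(sqrt(3)*z))/3


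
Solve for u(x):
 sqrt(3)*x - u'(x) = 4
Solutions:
 u(x) = C1 + sqrt(3)*x^2/2 - 4*x


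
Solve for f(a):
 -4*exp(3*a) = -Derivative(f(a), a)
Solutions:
 f(a) = C1 + 4*exp(3*a)/3


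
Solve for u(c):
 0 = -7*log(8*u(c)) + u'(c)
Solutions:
 -Integral(1/(log(_y) + 3*log(2)), (_y, u(c)))/7 = C1 - c


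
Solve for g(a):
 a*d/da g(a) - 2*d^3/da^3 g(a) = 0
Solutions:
 g(a) = C1 + Integral(C2*airyai(2^(2/3)*a/2) + C3*airybi(2^(2/3)*a/2), a)


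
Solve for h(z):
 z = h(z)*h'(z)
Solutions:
 h(z) = -sqrt(C1 + z^2)
 h(z) = sqrt(C1 + z^2)


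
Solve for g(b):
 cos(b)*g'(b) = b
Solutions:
 g(b) = C1 + Integral(b/cos(b), b)


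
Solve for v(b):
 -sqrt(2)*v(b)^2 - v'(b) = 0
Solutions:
 v(b) = 1/(C1 + sqrt(2)*b)


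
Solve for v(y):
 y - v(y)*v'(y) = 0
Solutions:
 v(y) = -sqrt(C1 + y^2)
 v(y) = sqrt(C1 + y^2)


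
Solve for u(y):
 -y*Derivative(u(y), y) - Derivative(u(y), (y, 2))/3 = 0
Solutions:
 u(y) = C1 + C2*erf(sqrt(6)*y/2)


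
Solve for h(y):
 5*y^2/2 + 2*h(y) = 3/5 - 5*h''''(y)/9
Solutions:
 h(y) = -5*y^2/4 + (C1*sin(10^(3/4)*sqrt(3)*y/10) + C2*cos(10^(3/4)*sqrt(3)*y/10))*exp(-10^(3/4)*sqrt(3)*y/10) + (C3*sin(10^(3/4)*sqrt(3)*y/10) + C4*cos(10^(3/4)*sqrt(3)*y/10))*exp(10^(3/4)*sqrt(3)*y/10) + 3/10


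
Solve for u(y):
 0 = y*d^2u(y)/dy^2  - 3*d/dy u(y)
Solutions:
 u(y) = C1 + C2*y^4


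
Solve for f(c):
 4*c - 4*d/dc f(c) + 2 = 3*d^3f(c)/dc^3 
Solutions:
 f(c) = C1 + C2*sin(2*sqrt(3)*c/3) + C3*cos(2*sqrt(3)*c/3) + c^2/2 + c/2


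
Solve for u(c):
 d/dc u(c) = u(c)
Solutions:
 u(c) = C1*exp(c)


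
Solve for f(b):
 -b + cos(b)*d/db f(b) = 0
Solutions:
 f(b) = C1 + Integral(b/cos(b), b)


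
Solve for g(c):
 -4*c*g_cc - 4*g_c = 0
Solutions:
 g(c) = C1 + C2*log(c)


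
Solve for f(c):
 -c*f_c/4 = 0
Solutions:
 f(c) = C1


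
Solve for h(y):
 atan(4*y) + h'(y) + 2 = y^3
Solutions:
 h(y) = C1 + y^4/4 - y*atan(4*y) - 2*y + log(16*y^2 + 1)/8


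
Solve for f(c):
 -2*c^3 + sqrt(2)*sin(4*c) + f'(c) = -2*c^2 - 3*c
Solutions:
 f(c) = C1 + c^4/2 - 2*c^3/3 - 3*c^2/2 + sqrt(2)*cos(4*c)/4


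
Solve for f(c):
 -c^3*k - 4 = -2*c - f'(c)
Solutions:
 f(c) = C1 + c^4*k/4 - c^2 + 4*c


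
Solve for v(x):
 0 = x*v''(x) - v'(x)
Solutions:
 v(x) = C1 + C2*x^2


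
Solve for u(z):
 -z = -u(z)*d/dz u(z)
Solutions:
 u(z) = -sqrt(C1 + z^2)
 u(z) = sqrt(C1 + z^2)


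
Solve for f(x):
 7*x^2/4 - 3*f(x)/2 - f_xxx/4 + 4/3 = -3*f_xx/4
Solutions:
 f(x) = C1*exp(x*(1/(2*(sqrt(3) + 2)^(1/3)) + (sqrt(3) + 2)^(1/3)/2 + 1))*sin(sqrt(3)*x*(-(sqrt(3) + 2)^(1/3) + (sqrt(3) + 2)^(-1/3))/2) + C2*exp(x*(1/(2*(sqrt(3) + 2)^(1/3)) + (sqrt(3) + 2)^(1/3)/2 + 1))*cos(sqrt(3)*x*(-(sqrt(3) + 2)^(1/3) + (sqrt(3) + 2)^(-1/3))/2) + C3*exp(x*(-(sqrt(3) + 2)^(1/3) - 1/(sqrt(3) + 2)^(1/3) + 1)) + 7*x^2/6 + 37/18


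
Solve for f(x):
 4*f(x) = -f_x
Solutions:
 f(x) = C1*exp(-4*x)


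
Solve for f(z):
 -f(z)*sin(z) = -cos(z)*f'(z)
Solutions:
 f(z) = C1/cos(z)


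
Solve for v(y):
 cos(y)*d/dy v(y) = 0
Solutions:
 v(y) = C1


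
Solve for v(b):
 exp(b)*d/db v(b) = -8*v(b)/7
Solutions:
 v(b) = C1*exp(8*exp(-b)/7)


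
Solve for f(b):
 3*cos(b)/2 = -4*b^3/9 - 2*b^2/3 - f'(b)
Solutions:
 f(b) = C1 - b^4/9 - 2*b^3/9 - 3*sin(b)/2


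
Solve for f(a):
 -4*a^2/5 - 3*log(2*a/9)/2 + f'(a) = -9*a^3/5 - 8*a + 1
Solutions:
 f(a) = C1 - 9*a^4/20 + 4*a^3/15 - 4*a^2 + 3*a*log(a)/2 - 3*a*log(3) - a/2 + 3*a*log(2)/2


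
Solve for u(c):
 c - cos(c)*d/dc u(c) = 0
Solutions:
 u(c) = C1 + Integral(c/cos(c), c)


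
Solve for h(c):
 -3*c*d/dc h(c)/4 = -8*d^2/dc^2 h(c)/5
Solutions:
 h(c) = C1 + C2*erfi(sqrt(15)*c/8)


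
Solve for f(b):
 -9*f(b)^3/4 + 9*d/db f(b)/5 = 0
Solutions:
 f(b) = -sqrt(2)*sqrt(-1/(C1 + 5*b))
 f(b) = sqrt(2)*sqrt(-1/(C1 + 5*b))


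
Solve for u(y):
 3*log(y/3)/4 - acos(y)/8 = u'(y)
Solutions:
 u(y) = C1 + 3*y*log(y)/4 - y*acos(y)/8 - 3*y*log(3)/4 - 3*y/4 + sqrt(1 - y^2)/8


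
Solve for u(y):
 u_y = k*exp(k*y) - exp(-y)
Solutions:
 u(y) = C1 + exp(k*y) + exp(-y)


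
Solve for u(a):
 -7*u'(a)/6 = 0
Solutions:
 u(a) = C1


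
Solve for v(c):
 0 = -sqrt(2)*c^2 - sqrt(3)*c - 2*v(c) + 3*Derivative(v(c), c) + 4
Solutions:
 v(c) = C1*exp(2*c/3) - sqrt(2)*c^2/2 - 3*sqrt(2)*c/2 - sqrt(3)*c/2 - 9*sqrt(2)/4 - 3*sqrt(3)/4 + 2


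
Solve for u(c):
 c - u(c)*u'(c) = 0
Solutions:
 u(c) = -sqrt(C1 + c^2)
 u(c) = sqrt(C1 + c^2)


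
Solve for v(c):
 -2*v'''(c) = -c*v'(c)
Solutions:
 v(c) = C1 + Integral(C2*airyai(2^(2/3)*c/2) + C3*airybi(2^(2/3)*c/2), c)


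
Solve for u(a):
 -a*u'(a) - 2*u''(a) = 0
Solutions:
 u(a) = C1 + C2*erf(a/2)


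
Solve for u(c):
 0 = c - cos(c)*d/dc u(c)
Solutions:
 u(c) = C1 + Integral(c/cos(c), c)


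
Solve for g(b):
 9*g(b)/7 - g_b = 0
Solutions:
 g(b) = C1*exp(9*b/7)


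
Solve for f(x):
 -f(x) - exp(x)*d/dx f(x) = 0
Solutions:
 f(x) = C1*exp(exp(-x))


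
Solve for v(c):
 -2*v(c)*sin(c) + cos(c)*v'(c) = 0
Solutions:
 v(c) = C1/cos(c)^2


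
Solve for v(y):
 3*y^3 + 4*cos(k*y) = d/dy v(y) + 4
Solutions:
 v(y) = C1 + 3*y^4/4 - 4*y + 4*sin(k*y)/k


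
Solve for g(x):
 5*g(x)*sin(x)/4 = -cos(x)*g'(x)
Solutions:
 g(x) = C1*cos(x)^(5/4)


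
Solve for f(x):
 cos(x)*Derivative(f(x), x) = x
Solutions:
 f(x) = C1 + Integral(x/cos(x), x)


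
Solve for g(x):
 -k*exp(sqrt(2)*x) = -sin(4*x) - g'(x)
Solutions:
 g(x) = C1 + sqrt(2)*k*exp(sqrt(2)*x)/2 + cos(4*x)/4


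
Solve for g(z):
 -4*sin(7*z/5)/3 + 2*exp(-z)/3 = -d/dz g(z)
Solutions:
 g(z) = C1 - 20*cos(7*z/5)/21 + 2*exp(-z)/3


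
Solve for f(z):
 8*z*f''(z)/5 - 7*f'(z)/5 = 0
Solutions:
 f(z) = C1 + C2*z^(15/8)


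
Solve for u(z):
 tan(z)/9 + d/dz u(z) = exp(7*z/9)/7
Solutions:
 u(z) = C1 + 9*exp(7*z/9)/49 + log(cos(z))/9


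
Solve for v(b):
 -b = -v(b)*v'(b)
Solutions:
 v(b) = -sqrt(C1 + b^2)
 v(b) = sqrt(C1 + b^2)


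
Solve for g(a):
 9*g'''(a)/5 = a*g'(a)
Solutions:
 g(a) = C1 + Integral(C2*airyai(15^(1/3)*a/3) + C3*airybi(15^(1/3)*a/3), a)


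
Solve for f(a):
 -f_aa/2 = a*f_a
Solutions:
 f(a) = C1 + C2*erf(a)


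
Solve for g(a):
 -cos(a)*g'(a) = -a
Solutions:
 g(a) = C1 + Integral(a/cos(a), a)


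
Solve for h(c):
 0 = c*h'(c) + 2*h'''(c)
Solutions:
 h(c) = C1 + Integral(C2*airyai(-2^(2/3)*c/2) + C3*airybi(-2^(2/3)*c/2), c)


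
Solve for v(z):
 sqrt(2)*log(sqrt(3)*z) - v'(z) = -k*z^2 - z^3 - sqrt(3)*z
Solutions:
 v(z) = C1 + k*z^3/3 + z^4/4 + sqrt(3)*z^2/2 + sqrt(2)*z*log(z) - sqrt(2)*z + sqrt(2)*z*log(3)/2


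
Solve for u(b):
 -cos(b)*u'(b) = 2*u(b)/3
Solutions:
 u(b) = C1*(sin(b) - 1)^(1/3)/(sin(b) + 1)^(1/3)


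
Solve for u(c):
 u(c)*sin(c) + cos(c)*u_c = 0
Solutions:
 u(c) = C1*cos(c)


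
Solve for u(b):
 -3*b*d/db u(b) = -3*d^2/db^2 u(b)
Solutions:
 u(b) = C1 + C2*erfi(sqrt(2)*b/2)


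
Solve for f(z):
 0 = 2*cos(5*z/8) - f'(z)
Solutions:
 f(z) = C1 + 16*sin(5*z/8)/5


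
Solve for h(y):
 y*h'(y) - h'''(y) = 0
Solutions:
 h(y) = C1 + Integral(C2*airyai(y) + C3*airybi(y), y)


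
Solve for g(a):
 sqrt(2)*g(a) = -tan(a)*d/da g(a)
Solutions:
 g(a) = C1/sin(a)^(sqrt(2))


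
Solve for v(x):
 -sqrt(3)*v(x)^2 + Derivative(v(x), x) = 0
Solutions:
 v(x) = -1/(C1 + sqrt(3)*x)


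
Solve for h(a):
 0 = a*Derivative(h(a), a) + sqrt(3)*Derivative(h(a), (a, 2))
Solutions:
 h(a) = C1 + C2*erf(sqrt(2)*3^(3/4)*a/6)


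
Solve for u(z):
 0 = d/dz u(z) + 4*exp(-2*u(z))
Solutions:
 u(z) = log(-sqrt(C1 - 8*z))
 u(z) = log(C1 - 8*z)/2


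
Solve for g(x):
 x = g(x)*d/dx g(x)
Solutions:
 g(x) = -sqrt(C1 + x^2)
 g(x) = sqrt(C1 + x^2)


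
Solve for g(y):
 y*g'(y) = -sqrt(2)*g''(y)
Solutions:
 g(y) = C1 + C2*erf(2^(1/4)*y/2)


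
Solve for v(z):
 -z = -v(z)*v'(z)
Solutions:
 v(z) = -sqrt(C1 + z^2)
 v(z) = sqrt(C1 + z^2)


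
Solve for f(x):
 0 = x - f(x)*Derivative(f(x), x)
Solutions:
 f(x) = -sqrt(C1 + x^2)
 f(x) = sqrt(C1 + x^2)


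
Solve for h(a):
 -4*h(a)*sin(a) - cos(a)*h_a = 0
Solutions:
 h(a) = C1*cos(a)^4


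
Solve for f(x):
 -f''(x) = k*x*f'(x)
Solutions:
 f(x) = Piecewise((-sqrt(2)*sqrt(pi)*C1*erf(sqrt(2)*sqrt(k)*x/2)/(2*sqrt(k)) - C2, (k > 0) | (k < 0)), (-C1*x - C2, True))


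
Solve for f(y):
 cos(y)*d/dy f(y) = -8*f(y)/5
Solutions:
 f(y) = C1*(sin(y) - 1)^(4/5)/(sin(y) + 1)^(4/5)


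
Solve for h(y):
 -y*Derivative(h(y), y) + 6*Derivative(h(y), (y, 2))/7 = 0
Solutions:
 h(y) = C1 + C2*erfi(sqrt(21)*y/6)


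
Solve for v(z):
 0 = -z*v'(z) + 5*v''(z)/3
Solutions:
 v(z) = C1 + C2*erfi(sqrt(30)*z/10)


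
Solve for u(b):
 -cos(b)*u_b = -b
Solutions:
 u(b) = C1 + Integral(b/cos(b), b)


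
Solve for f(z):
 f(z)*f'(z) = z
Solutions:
 f(z) = -sqrt(C1 + z^2)
 f(z) = sqrt(C1 + z^2)


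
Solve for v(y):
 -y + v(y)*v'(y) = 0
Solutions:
 v(y) = -sqrt(C1 + y^2)
 v(y) = sqrt(C1 + y^2)


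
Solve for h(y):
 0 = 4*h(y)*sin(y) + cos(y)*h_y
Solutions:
 h(y) = C1*cos(y)^4


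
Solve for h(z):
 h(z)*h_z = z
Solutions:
 h(z) = -sqrt(C1 + z^2)
 h(z) = sqrt(C1 + z^2)


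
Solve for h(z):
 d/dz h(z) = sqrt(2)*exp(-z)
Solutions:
 h(z) = C1 - sqrt(2)*exp(-z)


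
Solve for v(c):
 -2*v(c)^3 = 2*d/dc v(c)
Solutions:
 v(c) = -sqrt(2)*sqrt(-1/(C1 - c))/2
 v(c) = sqrt(2)*sqrt(-1/(C1 - c))/2


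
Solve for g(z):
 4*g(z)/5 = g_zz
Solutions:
 g(z) = C1*exp(-2*sqrt(5)*z/5) + C2*exp(2*sqrt(5)*z/5)


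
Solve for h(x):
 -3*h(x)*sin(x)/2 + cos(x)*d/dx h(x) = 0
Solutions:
 h(x) = C1/cos(x)^(3/2)


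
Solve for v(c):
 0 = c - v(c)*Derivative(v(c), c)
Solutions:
 v(c) = -sqrt(C1 + c^2)
 v(c) = sqrt(C1 + c^2)


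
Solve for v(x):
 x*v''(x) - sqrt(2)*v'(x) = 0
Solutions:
 v(x) = C1 + C2*x^(1 + sqrt(2))


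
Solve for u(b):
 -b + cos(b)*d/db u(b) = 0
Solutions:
 u(b) = C1 + Integral(b/cos(b), b)


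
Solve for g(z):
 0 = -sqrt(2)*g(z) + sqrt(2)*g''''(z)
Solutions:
 g(z) = C1*exp(-z) + C2*exp(z) + C3*sin(z) + C4*cos(z)


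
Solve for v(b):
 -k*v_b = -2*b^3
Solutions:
 v(b) = C1 + b^4/(2*k)


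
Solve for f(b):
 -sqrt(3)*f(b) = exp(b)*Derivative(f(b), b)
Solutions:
 f(b) = C1*exp(sqrt(3)*exp(-b))


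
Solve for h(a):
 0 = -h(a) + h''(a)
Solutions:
 h(a) = C1*exp(-a) + C2*exp(a)


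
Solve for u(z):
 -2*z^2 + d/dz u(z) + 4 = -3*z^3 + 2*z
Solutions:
 u(z) = C1 - 3*z^4/4 + 2*z^3/3 + z^2 - 4*z


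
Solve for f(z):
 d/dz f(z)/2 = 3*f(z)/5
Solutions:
 f(z) = C1*exp(6*z/5)


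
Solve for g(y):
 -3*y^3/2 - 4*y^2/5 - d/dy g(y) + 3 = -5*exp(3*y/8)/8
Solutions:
 g(y) = C1 - 3*y^4/8 - 4*y^3/15 + 3*y + 5*exp(3*y/8)/3


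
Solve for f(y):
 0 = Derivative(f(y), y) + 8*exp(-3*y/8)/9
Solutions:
 f(y) = C1 + 64*exp(-3*y/8)/27


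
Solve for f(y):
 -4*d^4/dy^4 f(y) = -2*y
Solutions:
 f(y) = C1 + C2*y + C3*y^2 + C4*y^3 + y^5/240


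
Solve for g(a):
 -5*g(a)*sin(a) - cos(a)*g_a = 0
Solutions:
 g(a) = C1*cos(a)^5


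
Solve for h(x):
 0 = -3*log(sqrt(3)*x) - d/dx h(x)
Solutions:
 h(x) = C1 - 3*x*log(x) - 3*x*log(3)/2 + 3*x


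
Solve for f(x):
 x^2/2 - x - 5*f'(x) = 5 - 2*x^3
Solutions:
 f(x) = C1 + x^4/10 + x^3/30 - x^2/10 - x


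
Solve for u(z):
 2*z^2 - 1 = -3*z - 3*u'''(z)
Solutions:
 u(z) = C1 + C2*z + C3*z^2 - z^5/90 - z^4/24 + z^3/18


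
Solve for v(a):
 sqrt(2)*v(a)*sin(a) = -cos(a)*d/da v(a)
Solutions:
 v(a) = C1*cos(a)^(sqrt(2))


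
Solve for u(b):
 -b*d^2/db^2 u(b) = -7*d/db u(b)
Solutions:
 u(b) = C1 + C2*b^8


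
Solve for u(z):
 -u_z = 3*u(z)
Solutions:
 u(z) = C1*exp(-3*z)


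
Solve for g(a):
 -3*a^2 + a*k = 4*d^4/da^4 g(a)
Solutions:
 g(a) = C1 + C2*a + C3*a^2 + C4*a^3 - a^6/480 + a^5*k/480


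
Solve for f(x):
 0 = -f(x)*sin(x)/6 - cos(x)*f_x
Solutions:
 f(x) = C1*cos(x)^(1/6)


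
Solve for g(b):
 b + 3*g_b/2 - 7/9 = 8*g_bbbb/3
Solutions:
 g(b) = C1 + C4*exp(6^(2/3)*b/4) - b^2/3 + 14*b/27 + (C2*sin(3*2^(2/3)*3^(1/6)*b/8) + C3*cos(3*2^(2/3)*3^(1/6)*b/8))*exp(-6^(2/3)*b/8)


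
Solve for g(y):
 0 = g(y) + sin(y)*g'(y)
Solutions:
 g(y) = C1*sqrt(cos(y) + 1)/sqrt(cos(y) - 1)


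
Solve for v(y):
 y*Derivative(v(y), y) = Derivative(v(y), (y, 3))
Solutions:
 v(y) = C1 + Integral(C2*airyai(y) + C3*airybi(y), y)


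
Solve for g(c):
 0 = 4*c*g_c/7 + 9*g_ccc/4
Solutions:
 g(c) = C1 + Integral(C2*airyai(-2*294^(1/3)*c/21) + C3*airybi(-2*294^(1/3)*c/21), c)


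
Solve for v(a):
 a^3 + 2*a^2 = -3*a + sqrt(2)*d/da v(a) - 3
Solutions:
 v(a) = C1 + sqrt(2)*a^4/8 + sqrt(2)*a^3/3 + 3*sqrt(2)*a^2/4 + 3*sqrt(2)*a/2


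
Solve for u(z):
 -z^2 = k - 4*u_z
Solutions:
 u(z) = C1 + k*z/4 + z^3/12


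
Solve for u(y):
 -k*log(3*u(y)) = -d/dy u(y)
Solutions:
 Integral(1/(log(_y) + log(3)), (_y, u(y))) = C1 + k*y


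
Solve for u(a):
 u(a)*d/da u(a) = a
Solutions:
 u(a) = -sqrt(C1 + a^2)
 u(a) = sqrt(C1 + a^2)


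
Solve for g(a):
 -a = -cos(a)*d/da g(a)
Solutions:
 g(a) = C1 + Integral(a/cos(a), a)


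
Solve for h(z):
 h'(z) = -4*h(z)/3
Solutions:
 h(z) = C1*exp(-4*z/3)


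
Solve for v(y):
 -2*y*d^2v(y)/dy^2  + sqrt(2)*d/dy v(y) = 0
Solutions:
 v(y) = C1 + C2*y^(sqrt(2)/2 + 1)


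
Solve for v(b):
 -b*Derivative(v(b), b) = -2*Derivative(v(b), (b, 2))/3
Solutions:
 v(b) = C1 + C2*erfi(sqrt(3)*b/2)


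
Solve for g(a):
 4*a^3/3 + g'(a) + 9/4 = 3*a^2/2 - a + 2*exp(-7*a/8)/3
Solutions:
 g(a) = C1 - a^4/3 + a^3/2 - a^2/2 - 9*a/4 - 16*exp(-7*a/8)/21


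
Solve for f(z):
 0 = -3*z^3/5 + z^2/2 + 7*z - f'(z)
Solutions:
 f(z) = C1 - 3*z^4/20 + z^3/6 + 7*z^2/2


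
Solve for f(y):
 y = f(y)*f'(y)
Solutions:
 f(y) = -sqrt(C1 + y^2)
 f(y) = sqrt(C1 + y^2)


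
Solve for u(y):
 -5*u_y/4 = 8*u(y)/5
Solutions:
 u(y) = C1*exp(-32*y/25)


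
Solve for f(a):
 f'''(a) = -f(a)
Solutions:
 f(a) = C3*exp(-a) + (C1*sin(sqrt(3)*a/2) + C2*cos(sqrt(3)*a/2))*exp(a/2)


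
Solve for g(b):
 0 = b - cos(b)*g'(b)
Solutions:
 g(b) = C1 + Integral(b/cos(b), b)


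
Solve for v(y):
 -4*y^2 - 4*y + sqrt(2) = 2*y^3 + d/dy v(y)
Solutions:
 v(y) = C1 - y^4/2 - 4*y^3/3 - 2*y^2 + sqrt(2)*y


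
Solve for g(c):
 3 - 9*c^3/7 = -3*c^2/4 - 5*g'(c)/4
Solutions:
 g(c) = C1 + 9*c^4/35 - c^3/5 - 12*c/5


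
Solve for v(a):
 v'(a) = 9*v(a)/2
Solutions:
 v(a) = C1*exp(9*a/2)


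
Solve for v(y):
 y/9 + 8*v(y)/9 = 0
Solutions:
 v(y) = -y/8


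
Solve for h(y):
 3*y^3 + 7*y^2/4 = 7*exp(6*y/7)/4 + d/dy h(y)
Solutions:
 h(y) = C1 + 3*y^4/4 + 7*y^3/12 - 49*exp(6*y/7)/24


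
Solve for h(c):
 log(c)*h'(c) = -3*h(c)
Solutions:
 h(c) = C1*exp(-3*li(c))


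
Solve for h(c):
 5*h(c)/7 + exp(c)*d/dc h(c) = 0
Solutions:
 h(c) = C1*exp(5*exp(-c)/7)


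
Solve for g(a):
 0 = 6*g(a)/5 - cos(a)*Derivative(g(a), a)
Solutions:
 g(a) = C1*(sin(a) + 1)^(3/5)/(sin(a) - 1)^(3/5)


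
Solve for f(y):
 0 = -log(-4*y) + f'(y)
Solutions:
 f(y) = C1 + y*log(-y) + y*(-1 + 2*log(2))


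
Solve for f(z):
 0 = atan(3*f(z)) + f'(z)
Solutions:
 Integral(1/atan(3*_y), (_y, f(z))) = C1 - z


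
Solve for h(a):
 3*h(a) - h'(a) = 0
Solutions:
 h(a) = C1*exp(3*a)


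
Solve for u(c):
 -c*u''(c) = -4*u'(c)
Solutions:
 u(c) = C1 + C2*c^5


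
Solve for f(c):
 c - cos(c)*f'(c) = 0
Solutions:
 f(c) = C1 + Integral(c/cos(c), c)


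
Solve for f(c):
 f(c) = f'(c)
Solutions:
 f(c) = C1*exp(c)


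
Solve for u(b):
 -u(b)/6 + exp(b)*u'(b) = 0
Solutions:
 u(b) = C1*exp(-exp(-b)/6)


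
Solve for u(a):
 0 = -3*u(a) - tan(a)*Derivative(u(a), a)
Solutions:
 u(a) = C1/sin(a)^3


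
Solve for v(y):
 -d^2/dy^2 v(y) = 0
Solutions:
 v(y) = C1 + C2*y


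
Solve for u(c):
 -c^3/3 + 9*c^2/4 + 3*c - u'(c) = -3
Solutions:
 u(c) = C1 - c^4/12 + 3*c^3/4 + 3*c^2/2 + 3*c


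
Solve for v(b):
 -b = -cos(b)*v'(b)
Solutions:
 v(b) = C1 + Integral(b/cos(b), b)


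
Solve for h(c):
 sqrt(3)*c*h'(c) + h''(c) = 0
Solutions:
 h(c) = C1 + C2*erf(sqrt(2)*3^(1/4)*c/2)


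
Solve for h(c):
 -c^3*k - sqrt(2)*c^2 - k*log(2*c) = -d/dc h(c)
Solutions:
 h(c) = C1 + c^4*k/4 + sqrt(2)*c^3/3 + c*k*log(c) - c*k + c*k*log(2)


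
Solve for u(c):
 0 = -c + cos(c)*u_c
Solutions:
 u(c) = C1 + Integral(c/cos(c), c)


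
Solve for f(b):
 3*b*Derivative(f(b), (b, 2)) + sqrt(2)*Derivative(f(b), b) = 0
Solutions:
 f(b) = C1 + C2*b^(1 - sqrt(2)/3)


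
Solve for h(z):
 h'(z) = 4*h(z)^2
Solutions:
 h(z) = -1/(C1 + 4*z)


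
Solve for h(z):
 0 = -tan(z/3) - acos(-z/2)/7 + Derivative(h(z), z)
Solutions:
 h(z) = C1 + z*acos(-z/2)/7 + sqrt(4 - z^2)/7 - 3*log(cos(z/3))


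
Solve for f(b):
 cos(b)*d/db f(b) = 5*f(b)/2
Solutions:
 f(b) = C1*(sin(b) + 1)^(5/4)/(sin(b) - 1)^(5/4)


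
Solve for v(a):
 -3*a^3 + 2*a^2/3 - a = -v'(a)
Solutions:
 v(a) = C1 + 3*a^4/4 - 2*a^3/9 + a^2/2


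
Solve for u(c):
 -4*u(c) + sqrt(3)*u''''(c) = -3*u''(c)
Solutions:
 u(c) = C1*exp(-sqrt(2)*3^(3/4)*c*sqrt(-3 + sqrt(9 + 16*sqrt(3)))/6) + C2*exp(sqrt(2)*3^(3/4)*c*sqrt(-3 + sqrt(9 + 16*sqrt(3)))/6) + C3*sin(sqrt(2)*3^(3/4)*c*sqrt(3 + sqrt(9 + 16*sqrt(3)))/6) + C4*cosh(sqrt(2)*3^(3/4)*c*sqrt(-sqrt(9 + 16*sqrt(3)) - 3)/6)


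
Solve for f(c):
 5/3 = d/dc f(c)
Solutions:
 f(c) = C1 + 5*c/3


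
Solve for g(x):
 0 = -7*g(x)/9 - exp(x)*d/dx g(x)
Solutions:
 g(x) = C1*exp(7*exp(-x)/9)


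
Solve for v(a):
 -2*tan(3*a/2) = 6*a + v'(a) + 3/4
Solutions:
 v(a) = C1 - 3*a^2 - 3*a/4 + 4*log(cos(3*a/2))/3


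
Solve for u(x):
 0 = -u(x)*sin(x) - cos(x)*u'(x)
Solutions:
 u(x) = C1*cos(x)


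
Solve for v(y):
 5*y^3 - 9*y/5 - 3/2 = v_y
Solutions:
 v(y) = C1 + 5*y^4/4 - 9*y^2/10 - 3*y/2


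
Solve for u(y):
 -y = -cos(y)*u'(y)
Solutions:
 u(y) = C1 + Integral(y/cos(y), y)


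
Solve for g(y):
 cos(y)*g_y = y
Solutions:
 g(y) = C1 + Integral(y/cos(y), y)


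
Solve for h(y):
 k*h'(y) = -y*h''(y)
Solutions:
 h(y) = C1 + y^(1 - re(k))*(C2*sin(log(y)*Abs(im(k))) + C3*cos(log(y)*im(k)))


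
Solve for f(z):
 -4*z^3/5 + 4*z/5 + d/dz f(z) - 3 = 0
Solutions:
 f(z) = C1 + z^4/5 - 2*z^2/5 + 3*z


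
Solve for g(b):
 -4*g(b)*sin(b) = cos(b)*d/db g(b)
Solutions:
 g(b) = C1*cos(b)^4


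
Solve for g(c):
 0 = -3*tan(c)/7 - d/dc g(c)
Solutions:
 g(c) = C1 + 3*log(cos(c))/7


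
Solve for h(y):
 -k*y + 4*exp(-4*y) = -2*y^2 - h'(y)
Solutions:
 h(y) = C1 + k*y^2/2 - 2*y^3/3 + exp(-4*y)


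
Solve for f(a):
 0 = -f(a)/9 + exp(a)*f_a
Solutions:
 f(a) = C1*exp(-exp(-a)/9)


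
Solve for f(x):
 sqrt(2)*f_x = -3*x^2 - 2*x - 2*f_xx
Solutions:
 f(x) = C1 + C2*exp(-sqrt(2)*x/2) - sqrt(2)*x^3/2 - sqrt(2)*x^2/2 + 3*x^2 - 6*sqrt(2)*x + 2*x


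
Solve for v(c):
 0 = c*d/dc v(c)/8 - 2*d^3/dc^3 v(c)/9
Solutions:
 v(c) = C1 + Integral(C2*airyai(6^(2/3)*c/4) + C3*airybi(6^(2/3)*c/4), c)


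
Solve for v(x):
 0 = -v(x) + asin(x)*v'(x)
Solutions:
 v(x) = C1*exp(Integral(1/asin(x), x))


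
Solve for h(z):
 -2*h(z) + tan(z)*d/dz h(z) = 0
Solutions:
 h(z) = C1*sin(z)^2


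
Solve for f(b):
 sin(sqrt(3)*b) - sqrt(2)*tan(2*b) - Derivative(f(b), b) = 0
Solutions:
 f(b) = C1 + sqrt(2)*log(cos(2*b))/2 - sqrt(3)*cos(sqrt(3)*b)/3


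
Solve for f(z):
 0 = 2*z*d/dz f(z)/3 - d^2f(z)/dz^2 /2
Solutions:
 f(z) = C1 + C2*erfi(sqrt(6)*z/3)


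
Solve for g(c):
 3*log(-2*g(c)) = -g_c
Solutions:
 Integral(1/(log(-_y) + log(2)), (_y, g(c)))/3 = C1 - c


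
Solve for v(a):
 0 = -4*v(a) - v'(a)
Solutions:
 v(a) = C1*exp(-4*a)


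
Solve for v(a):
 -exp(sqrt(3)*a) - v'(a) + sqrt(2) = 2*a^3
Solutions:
 v(a) = C1 - a^4/2 + sqrt(2)*a - sqrt(3)*exp(sqrt(3)*a)/3


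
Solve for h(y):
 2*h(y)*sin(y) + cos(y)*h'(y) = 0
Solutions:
 h(y) = C1*cos(y)^2


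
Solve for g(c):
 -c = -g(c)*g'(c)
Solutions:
 g(c) = -sqrt(C1 + c^2)
 g(c) = sqrt(C1 + c^2)


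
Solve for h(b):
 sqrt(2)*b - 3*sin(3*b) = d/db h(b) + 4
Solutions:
 h(b) = C1 + sqrt(2)*b^2/2 - 4*b + cos(3*b)


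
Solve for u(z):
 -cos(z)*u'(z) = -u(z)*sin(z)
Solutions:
 u(z) = C1/cos(z)


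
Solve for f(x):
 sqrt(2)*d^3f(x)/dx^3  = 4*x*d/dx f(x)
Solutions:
 f(x) = C1 + Integral(C2*airyai(sqrt(2)*x) + C3*airybi(sqrt(2)*x), x)


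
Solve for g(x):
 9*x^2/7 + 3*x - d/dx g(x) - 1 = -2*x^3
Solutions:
 g(x) = C1 + x^4/2 + 3*x^3/7 + 3*x^2/2 - x


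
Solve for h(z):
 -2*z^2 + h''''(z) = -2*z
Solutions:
 h(z) = C1 + C2*z + C3*z^2 + C4*z^3 + z^6/180 - z^5/60


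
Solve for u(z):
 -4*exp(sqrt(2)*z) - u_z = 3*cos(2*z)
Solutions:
 u(z) = C1 - 2*sqrt(2)*exp(sqrt(2)*z) - 3*sin(2*z)/2


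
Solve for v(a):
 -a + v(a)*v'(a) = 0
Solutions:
 v(a) = -sqrt(C1 + a^2)
 v(a) = sqrt(C1 + a^2)


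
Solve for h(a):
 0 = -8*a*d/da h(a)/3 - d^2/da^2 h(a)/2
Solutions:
 h(a) = C1 + C2*erf(2*sqrt(6)*a/3)


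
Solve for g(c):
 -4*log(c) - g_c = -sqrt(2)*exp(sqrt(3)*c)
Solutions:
 g(c) = C1 - 4*c*log(c) + 4*c + sqrt(6)*exp(sqrt(3)*c)/3


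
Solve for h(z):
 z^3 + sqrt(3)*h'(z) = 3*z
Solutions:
 h(z) = C1 - sqrt(3)*z^4/12 + sqrt(3)*z^2/2


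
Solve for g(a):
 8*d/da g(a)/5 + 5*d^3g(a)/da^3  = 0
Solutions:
 g(a) = C1 + C2*sin(2*sqrt(2)*a/5) + C3*cos(2*sqrt(2)*a/5)


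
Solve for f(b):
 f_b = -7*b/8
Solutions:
 f(b) = C1 - 7*b^2/16


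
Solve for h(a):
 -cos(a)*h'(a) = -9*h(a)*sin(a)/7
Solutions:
 h(a) = C1/cos(a)^(9/7)


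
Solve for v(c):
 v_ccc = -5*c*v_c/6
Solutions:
 v(c) = C1 + Integral(C2*airyai(-5^(1/3)*6^(2/3)*c/6) + C3*airybi(-5^(1/3)*6^(2/3)*c/6), c)


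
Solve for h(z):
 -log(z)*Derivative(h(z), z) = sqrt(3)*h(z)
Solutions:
 h(z) = C1*exp(-sqrt(3)*li(z))


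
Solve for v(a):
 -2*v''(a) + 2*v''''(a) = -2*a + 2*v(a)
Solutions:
 v(a) = C1*exp(-sqrt(2)*a*sqrt(1 + sqrt(5))/2) + C2*exp(sqrt(2)*a*sqrt(1 + sqrt(5))/2) + C3*sin(sqrt(2)*a*sqrt(-1 + sqrt(5))/2) + C4*cos(sqrt(2)*a*sqrt(-1 + sqrt(5))/2) + a


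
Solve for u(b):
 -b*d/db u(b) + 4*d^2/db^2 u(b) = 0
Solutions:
 u(b) = C1 + C2*erfi(sqrt(2)*b/4)


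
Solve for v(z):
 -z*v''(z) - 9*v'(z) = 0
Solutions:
 v(z) = C1 + C2/z^8


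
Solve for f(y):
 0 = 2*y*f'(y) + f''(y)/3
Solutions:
 f(y) = C1 + C2*erf(sqrt(3)*y)


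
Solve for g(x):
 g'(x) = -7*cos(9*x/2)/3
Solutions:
 g(x) = C1 - 14*sin(9*x/2)/27


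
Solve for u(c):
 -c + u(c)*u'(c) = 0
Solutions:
 u(c) = -sqrt(C1 + c^2)
 u(c) = sqrt(C1 + c^2)


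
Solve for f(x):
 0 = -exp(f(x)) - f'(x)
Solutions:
 f(x) = log(1/(C1 + x))


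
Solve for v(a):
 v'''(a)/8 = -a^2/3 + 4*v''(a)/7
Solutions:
 v(a) = C1 + C2*a + C3*exp(32*a/7) + 7*a^4/144 + 49*a^3/1152 + 343*a^2/12288


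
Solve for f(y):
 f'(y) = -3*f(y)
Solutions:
 f(y) = C1*exp(-3*y)


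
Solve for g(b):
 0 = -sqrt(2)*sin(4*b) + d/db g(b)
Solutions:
 g(b) = C1 - sqrt(2)*cos(4*b)/4


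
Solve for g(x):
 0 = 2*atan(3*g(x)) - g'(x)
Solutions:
 Integral(1/atan(3*_y), (_y, g(x))) = C1 + 2*x


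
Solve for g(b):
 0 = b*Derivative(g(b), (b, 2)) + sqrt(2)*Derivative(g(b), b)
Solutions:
 g(b) = C1 + C2*b^(1 - sqrt(2))


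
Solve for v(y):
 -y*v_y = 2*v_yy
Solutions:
 v(y) = C1 + C2*erf(y/2)


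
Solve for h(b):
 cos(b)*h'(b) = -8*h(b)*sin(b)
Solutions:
 h(b) = C1*cos(b)^8


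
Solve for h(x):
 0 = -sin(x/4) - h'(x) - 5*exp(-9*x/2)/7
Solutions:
 h(x) = C1 + 4*cos(x/4) + 10*exp(-9*x/2)/63


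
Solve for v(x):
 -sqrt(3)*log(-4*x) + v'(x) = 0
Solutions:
 v(x) = C1 + sqrt(3)*x*log(-x) + sqrt(3)*x*(-1 + 2*log(2))


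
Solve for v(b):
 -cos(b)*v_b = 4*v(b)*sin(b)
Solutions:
 v(b) = C1*cos(b)^4


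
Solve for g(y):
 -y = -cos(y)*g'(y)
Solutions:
 g(y) = C1 + Integral(y/cos(y), y)


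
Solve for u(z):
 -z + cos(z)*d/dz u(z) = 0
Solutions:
 u(z) = C1 + Integral(z/cos(z), z)


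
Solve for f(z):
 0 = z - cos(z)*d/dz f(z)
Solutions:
 f(z) = C1 + Integral(z/cos(z), z)


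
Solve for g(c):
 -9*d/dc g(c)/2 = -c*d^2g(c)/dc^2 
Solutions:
 g(c) = C1 + C2*c^(11/2)


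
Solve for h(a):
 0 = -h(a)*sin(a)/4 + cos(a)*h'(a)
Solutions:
 h(a) = C1/cos(a)^(1/4)


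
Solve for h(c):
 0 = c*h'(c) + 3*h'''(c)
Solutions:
 h(c) = C1 + Integral(C2*airyai(-3^(2/3)*c/3) + C3*airybi(-3^(2/3)*c/3), c)


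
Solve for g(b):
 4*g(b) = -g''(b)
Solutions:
 g(b) = C1*sin(2*b) + C2*cos(2*b)


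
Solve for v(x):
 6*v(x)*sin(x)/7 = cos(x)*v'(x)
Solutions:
 v(x) = C1/cos(x)^(6/7)


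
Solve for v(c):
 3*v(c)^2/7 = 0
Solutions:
 v(c) = 0


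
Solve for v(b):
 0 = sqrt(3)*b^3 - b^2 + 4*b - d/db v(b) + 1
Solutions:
 v(b) = C1 + sqrt(3)*b^4/4 - b^3/3 + 2*b^2 + b


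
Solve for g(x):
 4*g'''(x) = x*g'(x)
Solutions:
 g(x) = C1 + Integral(C2*airyai(2^(1/3)*x/2) + C3*airybi(2^(1/3)*x/2), x)


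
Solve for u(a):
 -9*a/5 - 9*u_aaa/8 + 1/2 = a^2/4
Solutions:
 u(a) = C1 + C2*a + C3*a^2 - a^5/270 - a^4/15 + 2*a^3/27


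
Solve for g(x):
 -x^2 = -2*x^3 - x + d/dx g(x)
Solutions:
 g(x) = C1 + x^4/2 - x^3/3 + x^2/2


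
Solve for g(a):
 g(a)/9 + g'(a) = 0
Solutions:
 g(a) = C1*exp(-a/9)


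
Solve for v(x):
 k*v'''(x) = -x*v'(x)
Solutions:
 v(x) = C1 + Integral(C2*airyai(x*(-1/k)^(1/3)) + C3*airybi(x*(-1/k)^(1/3)), x)


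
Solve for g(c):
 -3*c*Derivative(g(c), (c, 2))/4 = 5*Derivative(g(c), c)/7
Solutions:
 g(c) = C1 + C2*c^(1/21)


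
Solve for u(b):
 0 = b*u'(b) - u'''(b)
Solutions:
 u(b) = C1 + Integral(C2*airyai(b) + C3*airybi(b), b)


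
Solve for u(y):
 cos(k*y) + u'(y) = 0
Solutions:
 u(y) = C1 - sin(k*y)/k


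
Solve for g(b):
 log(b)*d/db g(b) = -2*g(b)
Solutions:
 g(b) = C1*exp(-2*li(b))


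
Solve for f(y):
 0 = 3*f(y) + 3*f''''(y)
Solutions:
 f(y) = (C1*sin(sqrt(2)*y/2) + C2*cos(sqrt(2)*y/2))*exp(-sqrt(2)*y/2) + (C3*sin(sqrt(2)*y/2) + C4*cos(sqrt(2)*y/2))*exp(sqrt(2)*y/2)


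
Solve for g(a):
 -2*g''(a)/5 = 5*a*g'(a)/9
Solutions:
 g(a) = C1 + C2*erf(5*a/6)


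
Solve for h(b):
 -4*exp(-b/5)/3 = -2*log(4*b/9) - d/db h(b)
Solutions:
 h(b) = C1 - 2*b*log(b) + 2*b*(-2*log(2) + 1 + 2*log(3)) - 20*exp(-b/5)/3


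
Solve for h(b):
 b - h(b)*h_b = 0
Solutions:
 h(b) = -sqrt(C1 + b^2)
 h(b) = sqrt(C1 + b^2)


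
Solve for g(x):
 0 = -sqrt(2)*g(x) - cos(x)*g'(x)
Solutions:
 g(x) = C1*(sin(x) - 1)^(sqrt(2)/2)/(sin(x) + 1)^(sqrt(2)/2)


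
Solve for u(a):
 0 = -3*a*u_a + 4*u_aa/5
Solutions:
 u(a) = C1 + C2*erfi(sqrt(30)*a/4)


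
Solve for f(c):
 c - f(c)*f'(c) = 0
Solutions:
 f(c) = -sqrt(C1 + c^2)
 f(c) = sqrt(C1 + c^2)


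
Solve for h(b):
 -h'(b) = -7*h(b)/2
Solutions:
 h(b) = C1*exp(7*b/2)


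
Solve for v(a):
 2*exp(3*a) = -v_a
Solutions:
 v(a) = C1 - 2*exp(3*a)/3


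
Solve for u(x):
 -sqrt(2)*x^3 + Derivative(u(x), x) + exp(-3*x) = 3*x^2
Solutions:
 u(x) = C1 + sqrt(2)*x^4/4 + x^3 + exp(-3*x)/3


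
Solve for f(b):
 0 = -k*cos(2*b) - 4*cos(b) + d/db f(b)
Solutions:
 f(b) = C1 + k*sin(2*b)/2 + 4*sin(b)


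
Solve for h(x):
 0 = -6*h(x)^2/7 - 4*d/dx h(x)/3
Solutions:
 h(x) = 14/(C1 + 9*x)


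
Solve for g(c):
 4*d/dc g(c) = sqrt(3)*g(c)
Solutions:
 g(c) = C1*exp(sqrt(3)*c/4)


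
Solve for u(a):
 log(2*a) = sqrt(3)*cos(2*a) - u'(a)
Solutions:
 u(a) = C1 - a*log(a) - a*log(2) + a + sqrt(3)*sin(2*a)/2


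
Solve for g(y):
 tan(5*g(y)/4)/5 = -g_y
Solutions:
 g(y) = -4*asin(C1*exp(-y/4))/5 + 4*pi/5
 g(y) = 4*asin(C1*exp(-y/4))/5


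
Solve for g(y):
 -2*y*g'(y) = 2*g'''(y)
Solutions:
 g(y) = C1 + Integral(C2*airyai(-y) + C3*airybi(-y), y)


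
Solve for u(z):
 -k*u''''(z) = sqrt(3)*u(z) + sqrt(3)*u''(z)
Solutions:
 u(z) = C1*exp(-sqrt(2)*z*sqrt((-sqrt(-4*sqrt(3)*k + 3) - sqrt(3))/k)/2) + C2*exp(sqrt(2)*z*sqrt((-sqrt(-4*sqrt(3)*k + 3) - sqrt(3))/k)/2) + C3*exp(-sqrt(2)*z*sqrt((sqrt(-4*sqrt(3)*k + 3) - sqrt(3))/k)/2) + C4*exp(sqrt(2)*z*sqrt((sqrt(-4*sqrt(3)*k + 3) - sqrt(3))/k)/2)


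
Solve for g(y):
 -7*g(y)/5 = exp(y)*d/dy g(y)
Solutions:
 g(y) = C1*exp(7*exp(-y)/5)


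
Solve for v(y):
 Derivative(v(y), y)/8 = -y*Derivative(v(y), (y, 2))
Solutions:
 v(y) = C1 + C2*y^(7/8)


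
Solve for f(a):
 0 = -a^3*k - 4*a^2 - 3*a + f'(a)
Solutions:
 f(a) = C1 + a^4*k/4 + 4*a^3/3 + 3*a^2/2


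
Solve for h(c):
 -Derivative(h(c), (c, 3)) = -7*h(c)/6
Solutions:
 h(c) = C3*exp(6^(2/3)*7^(1/3)*c/6) + (C1*sin(2^(2/3)*3^(1/6)*7^(1/3)*c/4) + C2*cos(2^(2/3)*3^(1/6)*7^(1/3)*c/4))*exp(-6^(2/3)*7^(1/3)*c/12)


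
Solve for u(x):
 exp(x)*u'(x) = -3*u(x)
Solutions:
 u(x) = C1*exp(3*exp(-x))


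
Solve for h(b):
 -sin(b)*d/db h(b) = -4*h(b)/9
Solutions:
 h(b) = C1*(cos(b) - 1)^(2/9)/(cos(b) + 1)^(2/9)


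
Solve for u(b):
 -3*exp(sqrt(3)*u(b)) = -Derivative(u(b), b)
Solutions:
 u(b) = sqrt(3)*(2*log(-1/(C1 + 3*b)) - log(3))/6


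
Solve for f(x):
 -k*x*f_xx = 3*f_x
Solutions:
 f(x) = C1 + x^(((re(k) - 3)*re(k) + im(k)^2)/(re(k)^2 + im(k)^2))*(C2*sin(3*log(x)*Abs(im(k))/(re(k)^2 + im(k)^2)) + C3*cos(3*log(x)*im(k)/(re(k)^2 + im(k)^2)))


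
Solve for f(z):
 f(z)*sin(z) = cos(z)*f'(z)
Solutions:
 f(z) = C1/cos(z)


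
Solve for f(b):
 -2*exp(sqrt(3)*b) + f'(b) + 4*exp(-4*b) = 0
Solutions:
 f(b) = C1 + 2*sqrt(3)*exp(sqrt(3)*b)/3 + exp(-4*b)


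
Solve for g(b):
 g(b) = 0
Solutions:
 g(b) = 0


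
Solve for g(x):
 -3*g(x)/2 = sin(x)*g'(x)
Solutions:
 g(x) = C1*(cos(x) + 1)^(3/4)/(cos(x) - 1)^(3/4)


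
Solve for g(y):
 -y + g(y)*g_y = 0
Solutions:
 g(y) = -sqrt(C1 + y^2)
 g(y) = sqrt(C1 + y^2)


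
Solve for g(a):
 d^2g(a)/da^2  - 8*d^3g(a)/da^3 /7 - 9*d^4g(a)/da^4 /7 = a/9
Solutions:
 g(a) = C1 + C2*a + C3*exp(a*(-4 + sqrt(79))/9) + C4*exp(-a*(4 + sqrt(79))/9) + a^3/54 + 4*a^2/63


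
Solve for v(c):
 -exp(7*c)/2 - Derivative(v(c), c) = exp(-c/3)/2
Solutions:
 v(c) = C1 - exp(7*c)/14 + 3*exp(-c/3)/2


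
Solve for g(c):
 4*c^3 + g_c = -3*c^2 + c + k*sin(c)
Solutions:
 g(c) = C1 - c^4 - c^3 + c^2/2 - k*cos(c)


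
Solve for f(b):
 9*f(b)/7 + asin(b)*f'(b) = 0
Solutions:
 f(b) = C1*exp(-9*Integral(1/asin(b), b)/7)


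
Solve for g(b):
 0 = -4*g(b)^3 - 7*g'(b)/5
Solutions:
 g(b) = -sqrt(14)*sqrt(-1/(C1 - 20*b))/2
 g(b) = sqrt(14)*sqrt(-1/(C1 - 20*b))/2


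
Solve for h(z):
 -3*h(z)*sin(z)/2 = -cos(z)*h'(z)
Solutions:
 h(z) = C1/cos(z)^(3/2)


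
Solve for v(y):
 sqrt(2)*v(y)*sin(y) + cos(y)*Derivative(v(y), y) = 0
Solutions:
 v(y) = C1*cos(y)^(sqrt(2))


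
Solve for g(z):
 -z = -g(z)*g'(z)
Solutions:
 g(z) = -sqrt(C1 + z^2)
 g(z) = sqrt(C1 + z^2)


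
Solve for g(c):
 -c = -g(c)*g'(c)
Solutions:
 g(c) = -sqrt(C1 + c^2)
 g(c) = sqrt(C1 + c^2)


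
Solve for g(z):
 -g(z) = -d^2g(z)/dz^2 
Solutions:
 g(z) = C1*exp(-z) + C2*exp(z)


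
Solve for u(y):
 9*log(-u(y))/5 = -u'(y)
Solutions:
 -li(-u(y)) = C1 - 9*y/5


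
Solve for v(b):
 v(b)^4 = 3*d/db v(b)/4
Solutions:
 v(b) = (-1/(C1 + 4*b))^(1/3)
 v(b) = (-1/(C1 + 4*b))^(1/3)*(-1 - sqrt(3)*I)/2
 v(b) = (-1/(C1 + 4*b))^(1/3)*(-1 + sqrt(3)*I)/2
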